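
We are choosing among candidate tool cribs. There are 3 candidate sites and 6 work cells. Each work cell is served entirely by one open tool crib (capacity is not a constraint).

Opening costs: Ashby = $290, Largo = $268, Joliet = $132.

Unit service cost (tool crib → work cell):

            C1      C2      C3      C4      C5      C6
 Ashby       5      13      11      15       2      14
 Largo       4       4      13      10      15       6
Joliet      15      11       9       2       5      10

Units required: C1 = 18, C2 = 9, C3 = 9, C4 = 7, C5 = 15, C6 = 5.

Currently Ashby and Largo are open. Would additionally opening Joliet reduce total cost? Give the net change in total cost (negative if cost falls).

No — net change +58 (cost rises by 58).

Current service cost with {Ashby, Largo}: 337.
Adding Joliet: each work cell re-picks its cheapest; new service cost 263, saving 74.
Extra fixed cost: 132. Net change = 132 − 74 = 58.
(Totals: 895 → 953.)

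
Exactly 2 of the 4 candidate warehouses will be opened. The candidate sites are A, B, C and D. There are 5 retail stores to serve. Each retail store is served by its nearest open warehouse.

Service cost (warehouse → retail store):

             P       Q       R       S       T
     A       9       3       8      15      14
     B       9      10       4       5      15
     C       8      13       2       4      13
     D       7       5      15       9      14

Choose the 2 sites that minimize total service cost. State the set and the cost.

Choose A and C; total service cost 30.

With exactly 2 open, each retail store uses its cheapest among the chosen.
{A, C}: P→C 8, Q→A 3, R→C 2, S→C 4, T→C 13. Service cost 30.
{C, D}: service cost 31
{A, B}: service cost 35
Among all 6 size-2 choices, {A, C} is lowest.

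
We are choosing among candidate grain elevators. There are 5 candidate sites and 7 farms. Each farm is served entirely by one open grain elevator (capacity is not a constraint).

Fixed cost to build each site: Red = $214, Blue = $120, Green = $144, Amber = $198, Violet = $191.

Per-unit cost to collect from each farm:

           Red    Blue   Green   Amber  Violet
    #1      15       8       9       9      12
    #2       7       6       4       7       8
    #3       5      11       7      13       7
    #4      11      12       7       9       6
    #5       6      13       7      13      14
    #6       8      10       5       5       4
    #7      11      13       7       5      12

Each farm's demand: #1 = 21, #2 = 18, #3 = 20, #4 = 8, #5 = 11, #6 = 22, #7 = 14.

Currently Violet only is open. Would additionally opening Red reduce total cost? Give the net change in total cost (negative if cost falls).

No — net change +54 (cost rises by 54).

Current service cost with {Violet}: 994.
Adding Red: each farm re-picks its cheapest; new service cost 834, saving 160.
Extra fixed cost: 214. Net change = 214 − 160 = 54.
(Totals: 1185 → 1239.)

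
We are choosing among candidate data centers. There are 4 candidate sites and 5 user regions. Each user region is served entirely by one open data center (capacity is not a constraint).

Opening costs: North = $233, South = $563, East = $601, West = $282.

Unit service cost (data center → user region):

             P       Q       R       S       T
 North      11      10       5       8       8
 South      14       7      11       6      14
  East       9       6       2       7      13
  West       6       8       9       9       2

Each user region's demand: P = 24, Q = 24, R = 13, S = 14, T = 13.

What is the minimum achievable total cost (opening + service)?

Minimum total cost: 887

For any fixed open set, each user region goes to its cheapest open site; total = fixed + service.
{West}: P→West 6·24=144, Q→West 8·24=192, R→West 9·13=117, S→West 9·14=126, T→West 2·13=26. Service 605; fixed 282; total 887.
{North}: service 785 + fixed 233 = 1018
{North, West}: service 539 + fixed 515 = 1054
{North, South, East, West}: service 424 + fixed 1679 = 2103
No other subset beats 887.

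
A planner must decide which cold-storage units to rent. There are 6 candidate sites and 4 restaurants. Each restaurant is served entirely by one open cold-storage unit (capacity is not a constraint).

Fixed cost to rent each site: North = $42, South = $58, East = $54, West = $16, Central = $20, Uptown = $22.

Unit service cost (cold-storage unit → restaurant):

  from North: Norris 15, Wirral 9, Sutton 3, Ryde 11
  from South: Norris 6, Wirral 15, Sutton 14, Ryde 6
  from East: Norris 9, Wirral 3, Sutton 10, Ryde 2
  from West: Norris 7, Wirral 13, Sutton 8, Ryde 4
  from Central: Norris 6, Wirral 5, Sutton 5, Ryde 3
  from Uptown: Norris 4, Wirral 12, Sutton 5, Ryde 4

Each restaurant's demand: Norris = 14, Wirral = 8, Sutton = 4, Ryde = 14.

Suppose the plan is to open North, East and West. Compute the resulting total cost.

Each restaurant is assigned to its cheapest site among the open ones.
{North, East, West}: Norris→West 7·14=98, Wirral→East 3·8=24, Sutton→North 3·4=12, Ryde→East 2·14=28. Service 162; fixed 112; total 274.

Total cost: 274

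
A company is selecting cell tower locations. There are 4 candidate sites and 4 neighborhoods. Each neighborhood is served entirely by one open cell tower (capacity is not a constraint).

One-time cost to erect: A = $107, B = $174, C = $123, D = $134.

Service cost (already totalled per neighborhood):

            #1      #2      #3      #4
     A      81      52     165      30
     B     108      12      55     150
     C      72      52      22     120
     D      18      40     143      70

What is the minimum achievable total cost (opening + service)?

For any fixed open set, each neighborhood goes to its cheapest open site; total = fixed + service.
{C}: #1→C 72, #2→C 52, #3→C 22, #4→C 120. Service 266; fixed 123; total 389.
{D}: #1→D 18, #2→D 40, #3→D 143, #4→D 70. Service 271; fixed 134; total 405.
{A, C}: #1→C 72, #2→A 52, #3→C 22, #4→A 30. Service 176; fixed 230; total 406.
{A, B, C, D}: service 82 + fixed 538 = 620
No other subset beats 389.

Minimum total cost: 389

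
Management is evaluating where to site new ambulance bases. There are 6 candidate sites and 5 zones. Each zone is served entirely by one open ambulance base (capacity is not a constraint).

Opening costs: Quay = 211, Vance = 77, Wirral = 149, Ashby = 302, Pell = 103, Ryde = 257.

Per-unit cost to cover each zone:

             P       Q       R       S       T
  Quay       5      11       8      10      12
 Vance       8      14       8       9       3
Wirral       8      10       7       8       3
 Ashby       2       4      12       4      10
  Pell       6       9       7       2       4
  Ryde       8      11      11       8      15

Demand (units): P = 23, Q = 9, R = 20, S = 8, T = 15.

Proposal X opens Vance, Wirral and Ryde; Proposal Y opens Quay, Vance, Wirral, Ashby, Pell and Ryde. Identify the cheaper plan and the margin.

Proposal X is cheaper by 376.

Proposal X: {Vance, Wirral, Ryde}: P→Vance 8·23=184, Q→Wirral 10·9=90, R→Wirral 7·20=140, S→Wirral 8·8=64, T→Vance 3·15=45. Service 523; fixed 483; total 1006.
Proposal Y: {Quay, Vance, Wirral, Ashby, Pell, Ryde}: P→Ashby 2·23=46, Q→Ashby 4·9=36, R→Wirral 7·20=140, S→Pell 2·8=16, T→Vance 3·15=45. Service 283; fixed 1099; total 1382.
Difference: |1006 − 1382| = 376.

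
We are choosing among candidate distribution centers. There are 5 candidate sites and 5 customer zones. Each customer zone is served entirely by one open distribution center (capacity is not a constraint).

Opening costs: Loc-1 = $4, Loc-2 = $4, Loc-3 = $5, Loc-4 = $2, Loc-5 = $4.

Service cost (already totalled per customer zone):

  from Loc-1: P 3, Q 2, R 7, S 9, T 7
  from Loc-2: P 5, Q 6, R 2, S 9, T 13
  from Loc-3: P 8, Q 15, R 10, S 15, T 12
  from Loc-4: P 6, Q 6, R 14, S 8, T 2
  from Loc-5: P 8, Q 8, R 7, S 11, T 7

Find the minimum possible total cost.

For any fixed open set, each customer zone goes to its cheapest open site; total = fixed + service.
{Loc-1, Loc-2, Loc-4}: P→Loc-1 3, Q→Loc-1 2, R→Loc-2 2, S→Loc-4 8, T→Loc-4 2. Service 17; fixed 10; total 27.
{Loc-1, Loc-4}: service 22 + fixed 6 = 28
{Loc-2, Loc-4}: P→Loc-2 5, Q→Loc-2 6, R→Loc-2 2, S→Loc-4 8, T→Loc-4 2. Service 23; fixed 6; total 29.
{Loc-1, Loc-2, Loc-3, Loc-4, Loc-5}: P→Loc-1 3, Q→Loc-1 2, R→Loc-2 2, S→Loc-4 8, T→Loc-4 2. Service 17; fixed 19; total 36.
No other subset beats 27.

Minimum total cost: 27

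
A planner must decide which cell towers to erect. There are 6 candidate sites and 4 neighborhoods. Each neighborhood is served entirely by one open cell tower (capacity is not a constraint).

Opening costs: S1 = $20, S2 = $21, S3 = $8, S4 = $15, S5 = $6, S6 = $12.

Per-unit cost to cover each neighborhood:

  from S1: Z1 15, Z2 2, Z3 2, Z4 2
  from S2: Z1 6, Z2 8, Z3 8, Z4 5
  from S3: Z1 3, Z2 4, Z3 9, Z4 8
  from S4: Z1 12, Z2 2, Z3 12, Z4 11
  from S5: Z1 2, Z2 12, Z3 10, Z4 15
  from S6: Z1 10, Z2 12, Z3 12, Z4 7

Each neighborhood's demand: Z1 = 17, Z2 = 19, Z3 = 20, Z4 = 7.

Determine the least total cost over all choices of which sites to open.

For any fixed open set, each neighborhood goes to its cheapest open site; total = fixed + service.
{S1, S5}: Z1→S5 2·17=34, Z2→S1 2·19=38, Z3→S1 2·20=40, Z4→S1 2·7=14. Service 126; fixed 26; total 152.
{S1, S3, S5}: service 126 + fixed 34 = 160
{S1, S5, S6}: service 126 + fixed 38 = 164
{S1, S2, S3, S4, S5, S6}: service 126 + fixed 82 = 208
No other subset beats 152.

Minimum total cost: 152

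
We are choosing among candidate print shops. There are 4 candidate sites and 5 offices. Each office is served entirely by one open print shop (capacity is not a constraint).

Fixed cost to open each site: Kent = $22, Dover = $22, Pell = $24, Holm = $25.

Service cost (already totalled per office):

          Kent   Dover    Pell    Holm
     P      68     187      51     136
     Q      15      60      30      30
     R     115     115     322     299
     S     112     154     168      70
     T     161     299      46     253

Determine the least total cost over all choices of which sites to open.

For any fixed open set, each office goes to its cheapest open site; total = fixed + service.
{Kent, Pell, Holm}: P→Pell 51, Q→Kent 15, R→Kent 115, S→Holm 70, T→Pell 46. Service 297; fixed 71; total 368.
{Dover, Pell, Holm}: service 312 + fixed 71 = 383
{Kent, Pell}: service 339 + fixed 46 = 385
{Kent, Dover, Pell, Holm}: P→Pell 51, Q→Kent 15, R→Kent 115, S→Holm 70, T→Pell 46. Service 297; fixed 93; total 390.
No other subset beats 368.

Minimum total cost: 368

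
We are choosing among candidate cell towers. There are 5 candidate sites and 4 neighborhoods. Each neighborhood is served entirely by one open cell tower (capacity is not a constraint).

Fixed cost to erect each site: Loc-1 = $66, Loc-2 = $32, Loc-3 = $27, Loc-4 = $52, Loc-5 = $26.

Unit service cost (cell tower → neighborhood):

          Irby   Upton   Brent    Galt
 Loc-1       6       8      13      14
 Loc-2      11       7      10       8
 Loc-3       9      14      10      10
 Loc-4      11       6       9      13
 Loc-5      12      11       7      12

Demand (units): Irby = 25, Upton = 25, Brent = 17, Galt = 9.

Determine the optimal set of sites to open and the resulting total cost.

For any fixed open set, each neighborhood goes to its cheapest open site; total = fixed + service.
{Loc-1, Loc-2, Loc-5}: Irby→Loc-1 6·25=150, Upton→Loc-2 7·25=175, Brent→Loc-5 7·17=119, Galt→Loc-2 8·9=72. Service 516; fixed 124; total 640.
{Loc-1, Loc-2}: Irby→Loc-1 6·25=150, Upton→Loc-2 7·25=175, Brent→Loc-2 10·17=170, Galt→Loc-2 8·9=72. Service 567; fixed 98; total 665.
{Loc-1, Loc-2, Loc-3, Loc-5}: service 516 + fixed 151 = 667
{Loc-1, Loc-2, Loc-3, Loc-4, Loc-5}: service 491 + fixed 203 = 694
No other subset beats 640.

Open Loc-1, Loc-2 and Loc-5; minimum total cost 640.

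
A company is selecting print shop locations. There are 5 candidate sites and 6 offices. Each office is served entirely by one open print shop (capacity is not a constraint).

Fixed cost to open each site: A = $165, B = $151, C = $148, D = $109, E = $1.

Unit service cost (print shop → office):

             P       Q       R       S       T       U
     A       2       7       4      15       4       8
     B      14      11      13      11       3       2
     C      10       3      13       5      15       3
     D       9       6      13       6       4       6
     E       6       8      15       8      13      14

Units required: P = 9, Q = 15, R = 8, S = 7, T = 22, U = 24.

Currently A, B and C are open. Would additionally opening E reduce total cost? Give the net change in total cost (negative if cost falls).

No — net change +1 (cost rises by 1).

Current service cost with {A, B, C}: 244.
Adding E: each office re-picks its cheapest; new service cost 244, saving 0.
Extra fixed cost: 1. Net change = 1 − 0 = 1.
(Totals: 708 → 709.)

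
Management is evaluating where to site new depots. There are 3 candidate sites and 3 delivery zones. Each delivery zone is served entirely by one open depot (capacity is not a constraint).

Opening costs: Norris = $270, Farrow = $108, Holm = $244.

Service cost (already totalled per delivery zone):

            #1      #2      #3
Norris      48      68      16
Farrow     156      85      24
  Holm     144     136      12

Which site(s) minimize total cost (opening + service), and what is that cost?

For any fixed open set, each delivery zone goes to its cheapest open site; total = fixed + service.
{Farrow}: #1→Farrow 156, #2→Farrow 85, #3→Farrow 24. Service 265; fixed 108; total 373.
{Norris}: service 132 + fixed 270 = 402
{Norris, Farrow}: #1→Norris 48, #2→Norris 68, #3→Norris 16. Service 132; fixed 378; total 510.
{Norris, Farrow, Holm}: #1→Norris 48, #2→Norris 68, #3→Holm 12. Service 128; fixed 622; total 750.
No other subset beats 373.

Open Farrow only; minimum total cost 373.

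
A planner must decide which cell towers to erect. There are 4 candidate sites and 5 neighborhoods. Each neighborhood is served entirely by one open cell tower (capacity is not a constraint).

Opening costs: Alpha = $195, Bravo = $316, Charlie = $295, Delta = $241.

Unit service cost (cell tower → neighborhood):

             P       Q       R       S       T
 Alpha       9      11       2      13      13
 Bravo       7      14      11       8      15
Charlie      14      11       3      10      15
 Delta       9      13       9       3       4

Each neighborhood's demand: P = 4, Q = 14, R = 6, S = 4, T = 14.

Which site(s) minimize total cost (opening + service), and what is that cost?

For any fixed open set, each neighborhood goes to its cheapest open site; total = fixed + service.
{Delta}: P→Delta 9·4=36, Q→Delta 13·14=182, R→Delta 9·6=54, S→Delta 3·4=12, T→Delta 4·14=56. Service 340; fixed 241; total 581.
{Alpha}: service 436 + fixed 195 = 631
{Alpha, Delta}: service 270 + fixed 436 = 706
{Alpha, Bravo, Charlie, Delta}: service 262 + fixed 1047 = 1309
No other subset beats 581.

Open Delta only; minimum total cost 581.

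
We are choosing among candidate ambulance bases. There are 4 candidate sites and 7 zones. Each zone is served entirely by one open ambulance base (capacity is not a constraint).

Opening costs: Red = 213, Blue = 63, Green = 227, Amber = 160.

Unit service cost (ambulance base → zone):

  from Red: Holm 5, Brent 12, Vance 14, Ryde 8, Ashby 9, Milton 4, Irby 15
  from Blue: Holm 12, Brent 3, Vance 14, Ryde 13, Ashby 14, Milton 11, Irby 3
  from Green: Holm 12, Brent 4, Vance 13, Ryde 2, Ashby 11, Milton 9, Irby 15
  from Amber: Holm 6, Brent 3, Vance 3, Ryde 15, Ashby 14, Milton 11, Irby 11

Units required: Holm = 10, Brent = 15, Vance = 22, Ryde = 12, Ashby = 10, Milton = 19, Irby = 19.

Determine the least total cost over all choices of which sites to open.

For any fixed open set, each zone goes to its cheapest open site; total = fixed + service.
{Red, Blue, Amber}: Holm→Red 5·10=50, Brent→Blue 3·15=45, Vance→Amber 3·22=66, Ryde→Red 8·12=96, Ashby→Red 9·10=90, Milton→Red 4·19=76, Irby→Blue 3·19=57. Service 480; fixed 436; total 916.
{Blue, Amber}: service 733 + fixed 223 = 956
{Blue, Green, Amber}: Holm→Amber 6·10=60, Brent→Blue 3·15=45, Vance→Amber 3·22=66, Ryde→Green 2·12=24, Ashby→Green 11·10=110, Milton→Green 9·19=171, Irby→Blue 3·19=57. Service 533; fixed 450; total 983.
{Red, Blue, Green, Amber}: Holm→Red 5·10=50, Brent→Blue 3·15=45, Vance→Amber 3·22=66, Ryde→Green 2·12=24, Ashby→Red 9·10=90, Milton→Red 4·19=76, Irby→Blue 3·19=57. Service 408; fixed 663; total 1071.
No other subset beats 916.

Minimum total cost: 916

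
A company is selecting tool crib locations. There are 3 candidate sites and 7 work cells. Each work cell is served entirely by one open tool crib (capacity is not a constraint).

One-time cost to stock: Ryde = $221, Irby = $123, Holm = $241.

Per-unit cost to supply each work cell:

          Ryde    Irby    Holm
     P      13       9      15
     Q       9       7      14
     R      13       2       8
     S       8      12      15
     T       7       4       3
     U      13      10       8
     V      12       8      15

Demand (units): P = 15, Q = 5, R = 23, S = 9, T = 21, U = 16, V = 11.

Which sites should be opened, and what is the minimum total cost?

Open Irby only; minimum total cost 779.

For any fixed open set, each work cell goes to its cheapest open site; total = fixed + service.
{Irby}: P→Irby 9·15=135, Q→Irby 7·5=35, R→Irby 2·23=46, S→Irby 12·9=108, T→Irby 4·21=84, U→Irby 10·16=160, V→Irby 8·11=88. Service 656; fixed 123; total 779.
{Ryde, Irby}: service 620 + fixed 344 = 964
{Irby, Holm}: P→Irby 9·15=135, Q→Irby 7·5=35, R→Irby 2·23=46, S→Irby 12·9=108, T→Holm 3·21=63, U→Holm 8·16=128, V→Irby 8·11=88. Service 603; fixed 364; total 967.
{Ryde, Irby, Holm}: P→Irby 9·15=135, Q→Irby 7·5=35, R→Irby 2·23=46, S→Ryde 8·9=72, T→Holm 3·21=63, U→Holm 8·16=128, V→Irby 8·11=88. Service 567; fixed 585; total 1152.
No other subset beats 779.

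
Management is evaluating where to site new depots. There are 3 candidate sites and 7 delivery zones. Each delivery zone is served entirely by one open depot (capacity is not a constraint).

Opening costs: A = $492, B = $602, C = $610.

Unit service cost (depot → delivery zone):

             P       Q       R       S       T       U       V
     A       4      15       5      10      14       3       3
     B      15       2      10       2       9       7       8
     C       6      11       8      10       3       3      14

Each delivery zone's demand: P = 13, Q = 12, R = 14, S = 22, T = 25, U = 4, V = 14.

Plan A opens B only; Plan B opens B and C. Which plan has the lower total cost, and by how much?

Plan A is cheaper by 299.

Plan A: {B}: P→B 15·13=195, Q→B 2·12=24, R→B 10·14=140, S→B 2·22=44, T→B 9·25=225, U→B 7·4=28, V→B 8·14=112. Service 768; fixed 602; total 1370.
Plan B: {B, C}: P→C 6·13=78, Q→B 2·12=24, R→C 8·14=112, S→B 2·22=44, T→C 3·25=75, U→C 3·4=12, V→B 8·14=112. Service 457; fixed 1212; total 1669.
Difference: |1370 − 1669| = 299.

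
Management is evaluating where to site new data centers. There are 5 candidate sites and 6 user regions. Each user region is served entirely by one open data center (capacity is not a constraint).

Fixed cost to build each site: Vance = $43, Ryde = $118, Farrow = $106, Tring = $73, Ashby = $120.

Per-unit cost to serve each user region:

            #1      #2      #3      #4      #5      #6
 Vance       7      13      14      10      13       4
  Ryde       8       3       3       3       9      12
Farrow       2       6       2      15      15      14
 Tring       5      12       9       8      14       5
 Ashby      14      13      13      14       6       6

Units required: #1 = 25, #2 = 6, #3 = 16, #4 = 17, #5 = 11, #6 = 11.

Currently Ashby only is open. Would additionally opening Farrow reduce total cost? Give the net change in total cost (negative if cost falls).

Yes — net change −412 (cost falls by 412).

Current service cost with {Ashby}: 1006.
Adding Farrow: each user region re-picks its cheapest; new service cost 488, saving 518.
Extra fixed cost: 106. Net change = 106 − 518 = -412.
(Totals: 1126 → 714.)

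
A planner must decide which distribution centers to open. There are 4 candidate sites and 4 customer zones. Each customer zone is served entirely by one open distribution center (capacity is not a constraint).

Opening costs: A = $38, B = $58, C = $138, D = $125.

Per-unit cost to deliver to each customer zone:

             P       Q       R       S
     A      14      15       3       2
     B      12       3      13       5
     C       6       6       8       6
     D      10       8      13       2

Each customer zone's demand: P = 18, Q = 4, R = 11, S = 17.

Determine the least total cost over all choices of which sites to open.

Minimum total cost: 375

For any fixed open set, each customer zone goes to its cheapest open site; total = fixed + service.
{A, C}: P→C 6·18=108, Q→C 6·4=24, R→A 3·11=33, S→A 2·17=34. Service 199; fixed 176; total 375.
{A, B}: service 295 + fixed 96 = 391
{A}: P→A 14·18=252, Q→A 15·4=60, R→A 3·11=33, S→A 2·17=34. Service 379; fixed 38; total 417.
{A, B, C, D}: service 187 + fixed 359 = 546
No other subset beats 375.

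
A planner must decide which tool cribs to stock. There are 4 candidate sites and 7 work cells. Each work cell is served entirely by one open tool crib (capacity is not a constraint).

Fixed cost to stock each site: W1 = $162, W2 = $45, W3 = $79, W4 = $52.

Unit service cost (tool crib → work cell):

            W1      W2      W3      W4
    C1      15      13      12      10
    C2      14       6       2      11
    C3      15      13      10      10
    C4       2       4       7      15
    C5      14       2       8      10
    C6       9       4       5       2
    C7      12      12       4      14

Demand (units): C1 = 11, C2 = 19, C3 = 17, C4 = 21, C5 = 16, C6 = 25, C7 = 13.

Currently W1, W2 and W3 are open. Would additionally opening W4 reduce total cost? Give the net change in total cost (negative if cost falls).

Yes — net change −20 (cost falls by 20).

Current service cost with {W1, W2, W3}: 566.
Adding W4: each work cell re-picks its cheapest; new service cost 494, saving 72.
Extra fixed cost: 52. Net change = 52 − 72 = -20.
(Totals: 852 → 832.)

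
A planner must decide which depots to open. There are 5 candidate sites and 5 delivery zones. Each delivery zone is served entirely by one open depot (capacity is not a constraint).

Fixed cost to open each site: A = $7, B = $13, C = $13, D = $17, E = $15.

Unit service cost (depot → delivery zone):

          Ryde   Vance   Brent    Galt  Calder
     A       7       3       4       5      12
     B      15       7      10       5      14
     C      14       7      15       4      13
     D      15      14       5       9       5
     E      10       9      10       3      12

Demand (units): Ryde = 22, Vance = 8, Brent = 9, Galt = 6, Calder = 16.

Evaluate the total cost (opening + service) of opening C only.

Each delivery zone is assigned to its cheapest site among the open ones.
{C}: Ryde→C 14·22=308, Vance→C 7·8=56, Brent→C 15·9=135, Galt→C 4·6=24, Calder→C 13·16=208. Service 731; fixed 13; total 744.

Total cost: 744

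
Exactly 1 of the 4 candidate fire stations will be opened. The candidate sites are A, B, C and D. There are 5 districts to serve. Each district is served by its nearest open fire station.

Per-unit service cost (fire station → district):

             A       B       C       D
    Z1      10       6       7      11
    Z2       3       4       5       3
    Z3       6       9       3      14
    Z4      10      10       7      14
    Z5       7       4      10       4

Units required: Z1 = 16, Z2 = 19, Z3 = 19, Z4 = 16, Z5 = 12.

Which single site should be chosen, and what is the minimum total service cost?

Choose C only; total service cost 496.

With exactly 1 open, each district uses its cheapest among the chosen.
{C}: Z1→C 7·16=112, Z2→C 5·19=95, Z3→C 3·19=57, Z4→C 7·16=112, Z5→C 10·12=120. Service cost 496.
{B}: service cost 551
{A}: service cost 575
Among all 4 size-1 choices, {C} is lowest.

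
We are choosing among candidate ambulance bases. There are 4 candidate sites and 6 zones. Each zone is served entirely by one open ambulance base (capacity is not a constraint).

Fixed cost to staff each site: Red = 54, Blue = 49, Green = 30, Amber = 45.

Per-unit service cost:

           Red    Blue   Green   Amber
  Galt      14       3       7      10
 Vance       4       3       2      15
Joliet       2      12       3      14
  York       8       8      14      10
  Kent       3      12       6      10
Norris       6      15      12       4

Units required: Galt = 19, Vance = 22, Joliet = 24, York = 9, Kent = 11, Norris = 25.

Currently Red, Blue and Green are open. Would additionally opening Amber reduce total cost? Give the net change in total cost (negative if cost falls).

Yes — net change −5 (cost falls by 5).

Current service cost with {Red, Blue, Green}: 404.
Adding Amber: each zone re-picks its cheapest; new service cost 354, saving 50.
Extra fixed cost: 45. Net change = 45 − 50 = -5.
(Totals: 537 → 532.)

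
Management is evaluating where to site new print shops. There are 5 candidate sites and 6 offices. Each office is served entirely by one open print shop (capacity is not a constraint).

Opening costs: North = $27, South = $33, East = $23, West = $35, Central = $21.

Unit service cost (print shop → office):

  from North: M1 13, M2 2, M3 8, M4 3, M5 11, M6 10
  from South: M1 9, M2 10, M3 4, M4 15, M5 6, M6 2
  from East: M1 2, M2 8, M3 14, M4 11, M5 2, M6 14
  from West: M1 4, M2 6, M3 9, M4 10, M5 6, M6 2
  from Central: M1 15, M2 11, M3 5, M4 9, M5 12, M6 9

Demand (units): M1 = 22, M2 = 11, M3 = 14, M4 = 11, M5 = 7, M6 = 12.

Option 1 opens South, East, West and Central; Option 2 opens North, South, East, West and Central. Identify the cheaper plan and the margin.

Option 1: {South, East, West, Central}: M1→East 2·22=44, M2→West 6·11=66, M3→South 4·14=56, M4→Central 9·11=99, M5→East 2·7=14, M6→South 2·12=24. Service 303; fixed 112; total 415.
Option 2: {North, South, East, West, Central}: M1→East 2·22=44, M2→North 2·11=22, M3→South 4·14=56, M4→North 3·11=33, M5→East 2·7=14, M6→South 2·12=24. Service 193; fixed 139; total 332.
Difference: |415 − 332| = 83.

Option 2 is cheaper by 83.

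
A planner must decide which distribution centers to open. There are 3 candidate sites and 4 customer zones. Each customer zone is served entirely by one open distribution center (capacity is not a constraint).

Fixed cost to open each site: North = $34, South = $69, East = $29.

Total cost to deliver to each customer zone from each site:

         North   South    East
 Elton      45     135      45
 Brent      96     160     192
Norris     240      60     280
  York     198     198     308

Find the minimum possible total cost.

For any fixed open set, each customer zone goes to its cheapest open site; total = fixed + service.
{North, South}: Elton→North 45, Brent→North 96, Norris→South 60, York→North 198. Service 399; fixed 103; total 502.
{North, South, East}: service 399 + fixed 132 = 531
{South, East}: Elton→East 45, Brent→South 160, Norris→South 60, York→South 198. Service 463; fixed 98; total 561.
{East}: Elton→East 45, Brent→East 192, Norris→East 280, York→East 308. Service 825; fixed 29; total 854.
(All 7 nonempty subsets were checked; North and South is lowest.)

Minimum total cost: 502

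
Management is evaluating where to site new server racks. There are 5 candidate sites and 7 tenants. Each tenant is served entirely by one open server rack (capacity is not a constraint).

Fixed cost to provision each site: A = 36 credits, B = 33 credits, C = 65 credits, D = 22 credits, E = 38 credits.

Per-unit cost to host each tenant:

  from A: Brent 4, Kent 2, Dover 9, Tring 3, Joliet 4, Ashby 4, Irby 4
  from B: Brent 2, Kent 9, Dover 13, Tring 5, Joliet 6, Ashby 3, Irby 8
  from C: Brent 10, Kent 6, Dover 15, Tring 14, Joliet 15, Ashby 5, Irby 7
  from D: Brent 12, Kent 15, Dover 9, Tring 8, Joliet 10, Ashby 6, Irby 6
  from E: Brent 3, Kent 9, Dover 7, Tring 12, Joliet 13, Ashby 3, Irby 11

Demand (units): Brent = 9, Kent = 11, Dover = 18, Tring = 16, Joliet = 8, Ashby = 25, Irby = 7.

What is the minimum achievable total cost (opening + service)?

For any fixed open set, each tenant goes to its cheapest open site; total = fixed + service.
{A, E}: Brent→E 3·9=27, Kent→A 2·11=22, Dover→E 7·18=126, Tring→A 3·16=48, Joliet→A 4·8=32, Ashby→E 3·25=75, Irby→A 4·7=28. Service 358; fixed 74; total 432.
{A, B}: service 385 + fixed 69 = 454
{A, D, E}: service 358 + fixed 96 = 454
{A, B, C, D, E}: service 349 + fixed 194 = 543
No other subset beats 432.

Minimum total cost: 432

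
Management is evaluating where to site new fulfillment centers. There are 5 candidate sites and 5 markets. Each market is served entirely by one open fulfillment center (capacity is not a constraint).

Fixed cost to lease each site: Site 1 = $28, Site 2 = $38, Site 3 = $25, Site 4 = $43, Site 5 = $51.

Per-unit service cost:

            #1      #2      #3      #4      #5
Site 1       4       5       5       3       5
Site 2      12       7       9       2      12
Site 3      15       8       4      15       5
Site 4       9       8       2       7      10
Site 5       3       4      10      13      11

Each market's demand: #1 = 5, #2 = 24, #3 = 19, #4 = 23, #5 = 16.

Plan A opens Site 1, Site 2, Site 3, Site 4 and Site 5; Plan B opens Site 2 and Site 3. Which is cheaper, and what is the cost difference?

Plan A is cheaper by 33.

Plan A: {Site 1, Site 2, Site 3, Site 4, Site 5}: #1→Site 5 3·5=15, #2→Site 5 4·24=96, #3→Site 4 2·19=38, #4→Site 2 2·23=46, #5→Site 1 5·16=80. Service 275; fixed 185; total 460.
Plan B: {Site 2, Site 3}: #1→Site 2 12·5=60, #2→Site 2 7·24=168, #3→Site 3 4·19=76, #4→Site 2 2·23=46, #5→Site 3 5·16=80. Service 430; fixed 63; total 493.
Difference: |460 − 493| = 33.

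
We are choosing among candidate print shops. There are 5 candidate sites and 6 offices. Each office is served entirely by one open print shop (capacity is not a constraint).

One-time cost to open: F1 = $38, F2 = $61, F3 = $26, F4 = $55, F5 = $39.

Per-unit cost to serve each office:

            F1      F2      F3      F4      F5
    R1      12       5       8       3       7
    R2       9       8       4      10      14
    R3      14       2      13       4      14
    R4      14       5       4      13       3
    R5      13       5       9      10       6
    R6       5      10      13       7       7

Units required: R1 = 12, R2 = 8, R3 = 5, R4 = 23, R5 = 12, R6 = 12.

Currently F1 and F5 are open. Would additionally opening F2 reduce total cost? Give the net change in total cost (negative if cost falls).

Yes — net change −43 (cost falls by 43).

Current service cost with {F1, F5}: 427.
Adding F2: each office re-picks its cheapest; new service cost 323, saving 104.
Extra fixed cost: 61. Net change = 61 − 104 = -43.
(Totals: 504 → 461.)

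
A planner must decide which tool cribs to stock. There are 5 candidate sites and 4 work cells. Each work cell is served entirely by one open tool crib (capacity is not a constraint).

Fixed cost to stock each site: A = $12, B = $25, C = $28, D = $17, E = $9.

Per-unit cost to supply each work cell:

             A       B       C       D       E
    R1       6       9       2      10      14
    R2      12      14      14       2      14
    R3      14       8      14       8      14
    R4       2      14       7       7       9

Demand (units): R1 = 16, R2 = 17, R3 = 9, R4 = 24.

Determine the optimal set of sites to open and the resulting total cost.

For any fixed open set, each work cell goes to its cheapest open site; total = fixed + service.
{A, C, D}: R1→C 2·16=32, R2→D 2·17=34, R3→D 8·9=72, R4→A 2·24=48. Service 186; fixed 57; total 243.
{A, C, D, E}: service 186 + fixed 66 = 252
{A, B, C, D}: service 186 + fixed 82 = 268
{A, B, C, D, E}: service 186 + fixed 91 = 277
No other subset beats 243.

Open A, C and D; minimum total cost 243.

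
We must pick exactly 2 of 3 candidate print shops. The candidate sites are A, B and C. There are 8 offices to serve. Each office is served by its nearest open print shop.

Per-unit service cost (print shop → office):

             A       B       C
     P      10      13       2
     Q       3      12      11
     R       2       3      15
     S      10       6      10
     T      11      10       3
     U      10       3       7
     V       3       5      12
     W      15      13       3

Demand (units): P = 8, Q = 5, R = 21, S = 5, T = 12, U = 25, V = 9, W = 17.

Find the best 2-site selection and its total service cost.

Choose B and C; total service cost 371.

With exactly 2 open, each office uses its cheapest among the chosen.
{B, C}: P→C 2·8=16, Q→C 11·5=55, R→B 3·21=63, S→B 6·5=30, T→C 3·12=36, U→B 3·25=75, V→B 5·9=45, W→C 3·17=51. Service cost 371.
{A, C}: service cost 412
{A, B}: service cost 610
Among all 3 size-2 choices, {B, C} is lowest.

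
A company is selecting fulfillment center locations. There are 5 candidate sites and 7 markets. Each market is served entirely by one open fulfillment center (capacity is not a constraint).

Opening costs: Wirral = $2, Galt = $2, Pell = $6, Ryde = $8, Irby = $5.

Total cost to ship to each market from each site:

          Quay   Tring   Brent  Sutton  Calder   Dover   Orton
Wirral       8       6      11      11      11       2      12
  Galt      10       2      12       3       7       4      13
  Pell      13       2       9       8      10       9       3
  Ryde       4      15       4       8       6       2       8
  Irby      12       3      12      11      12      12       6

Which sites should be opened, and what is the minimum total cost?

For any fixed open set, each market goes to its cheapest open site; total = fixed + service.
{Galt, Ryde}: Quay→Ryde 4, Tring→Galt 2, Brent→Ryde 4, Sutton→Galt 3, Calder→Ryde 6, Dover→Ryde 2, Orton→Ryde 8. Service 29; fixed 10; total 39.
{Galt, Pell, Ryde}: Quay→Ryde 4, Tring→Galt 2, Brent→Ryde 4, Sutton→Galt 3, Calder→Ryde 6, Dover→Ryde 2, Orton→Pell 3. Service 24; fixed 16; total 40.
{Wirral, Galt, Ryde}: Quay→Ryde 4, Tring→Galt 2, Brent→Ryde 4, Sutton→Galt 3, Calder→Ryde 6, Dover→Wirral 2, Orton→Ryde 8. Service 29; fixed 12; total 41.
{Wirral, Galt, Pell, Ryde, Irby}: service 24 + fixed 23 = 47
No other subset beats 39.

Open Galt and Ryde; minimum total cost 39.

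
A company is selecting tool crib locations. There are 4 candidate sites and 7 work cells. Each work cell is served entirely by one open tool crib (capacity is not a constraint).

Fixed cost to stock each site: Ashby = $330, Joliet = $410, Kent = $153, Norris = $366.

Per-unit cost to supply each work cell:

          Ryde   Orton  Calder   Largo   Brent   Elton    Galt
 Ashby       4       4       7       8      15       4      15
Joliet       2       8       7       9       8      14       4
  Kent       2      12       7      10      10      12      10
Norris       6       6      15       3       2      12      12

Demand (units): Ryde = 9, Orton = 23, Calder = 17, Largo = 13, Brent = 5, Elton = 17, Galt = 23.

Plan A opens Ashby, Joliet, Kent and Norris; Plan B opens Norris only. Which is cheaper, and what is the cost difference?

Plan B is cheaper by 355.

Plan A: {Ashby, Joliet, Kent, Norris}: Ryde→Joliet 2·9=18, Orton→Ashby 4·23=92, Calder→Ashby 7·17=119, Largo→Norris 3·13=39, Brent→Norris 2·5=10, Elton→Ashby 4·17=68, Galt→Joliet 4·23=92. Service 438; fixed 1259; total 1697.
Plan B: {Norris}: Ryde→Norris 6·9=54, Orton→Norris 6·23=138, Calder→Norris 15·17=255, Largo→Norris 3·13=39, Brent→Norris 2·5=10, Elton→Norris 12·17=204, Galt→Norris 12·23=276. Service 976; fixed 366; total 1342.
Difference: |1697 − 1342| = 355.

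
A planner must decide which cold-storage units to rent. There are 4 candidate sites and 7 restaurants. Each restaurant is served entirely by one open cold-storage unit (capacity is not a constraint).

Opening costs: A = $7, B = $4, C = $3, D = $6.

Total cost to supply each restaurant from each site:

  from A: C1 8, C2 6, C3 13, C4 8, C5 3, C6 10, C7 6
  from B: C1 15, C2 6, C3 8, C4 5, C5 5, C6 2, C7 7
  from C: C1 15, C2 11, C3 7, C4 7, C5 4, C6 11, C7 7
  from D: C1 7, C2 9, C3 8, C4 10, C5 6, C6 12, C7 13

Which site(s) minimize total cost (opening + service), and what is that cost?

For any fixed open set, each restaurant goes to its cheapest open site; total = fixed + service.
{A, B}: C1→A 8, C2→A 6, C3→B 8, C4→B 5, C5→A 3, C6→B 2, C7→A 6. Service 38; fixed 11; total 49.
{B, D}: service 40 + fixed 10 = 50
{A, B, C}: C1→A 8, C2→A 6, C3→C 7, C4→B 5, C5→A 3, C6→B 2, C7→A 6. Service 37; fixed 14; total 51.
{A, B, C, D}: service 36 + fixed 20 = 56
No other subset beats 49.

Open A and B; minimum total cost 49.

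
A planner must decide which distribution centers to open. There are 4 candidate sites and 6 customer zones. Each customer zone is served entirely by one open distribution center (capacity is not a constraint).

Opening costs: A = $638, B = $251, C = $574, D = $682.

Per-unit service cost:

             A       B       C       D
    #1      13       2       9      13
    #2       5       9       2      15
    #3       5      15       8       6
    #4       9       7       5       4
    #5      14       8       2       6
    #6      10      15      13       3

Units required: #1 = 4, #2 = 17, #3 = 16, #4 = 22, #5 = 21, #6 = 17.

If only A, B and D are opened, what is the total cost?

Each customer zone is assigned to its cheapest site among the open ones.
{A, B, D}: #1→B 2·4=8, #2→A 5·17=85, #3→A 5·16=80, #4→D 4·22=88, #5→D 6·21=126, #6→D 3·17=51. Service 438; fixed 1571; total 2009.

Total cost: 2009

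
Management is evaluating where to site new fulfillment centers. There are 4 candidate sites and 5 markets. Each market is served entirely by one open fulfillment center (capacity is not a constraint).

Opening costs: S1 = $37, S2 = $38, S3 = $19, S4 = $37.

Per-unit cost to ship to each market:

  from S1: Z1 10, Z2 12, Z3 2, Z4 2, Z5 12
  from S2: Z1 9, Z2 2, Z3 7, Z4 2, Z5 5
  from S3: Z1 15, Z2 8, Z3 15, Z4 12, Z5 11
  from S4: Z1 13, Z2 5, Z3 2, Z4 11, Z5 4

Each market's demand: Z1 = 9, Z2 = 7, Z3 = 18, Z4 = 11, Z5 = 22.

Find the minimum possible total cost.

For any fixed open set, each market goes to its cheapest open site; total = fixed + service.
{S2, S4}: Z1→S2 9·9=81, Z2→S2 2·7=14, Z3→S4 2·18=36, Z4→S2 2·11=22, Z5→S4 4·22=88. Service 241; fixed 75; total 316.
{S2, S3, S4}: service 241 + fixed 94 = 335
{S1, S2}: Z1→S2 9·9=81, Z2→S2 2·7=14, Z3→S1 2·18=36, Z4→S1 2·11=22, Z5→S2 5·22=110. Service 263; fixed 75; total 338.
{S1, S2, S3, S4}: service 241 + fixed 131 = 372
(All 15 nonempty subsets were checked; S2 and S4 is lowest.)

Minimum total cost: 316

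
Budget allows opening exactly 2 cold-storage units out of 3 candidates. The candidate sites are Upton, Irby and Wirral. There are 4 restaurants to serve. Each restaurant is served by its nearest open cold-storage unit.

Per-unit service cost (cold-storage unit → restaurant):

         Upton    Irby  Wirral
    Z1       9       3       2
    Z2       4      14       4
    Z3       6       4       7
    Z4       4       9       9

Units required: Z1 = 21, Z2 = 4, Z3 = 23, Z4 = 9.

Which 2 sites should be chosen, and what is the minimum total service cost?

With exactly 2 open, each restaurant uses its cheapest among the chosen.
{Upton, Irby}: Z1→Irby 3·21=63, Z2→Upton 4·4=16, Z3→Irby 4·23=92, Z4→Upton 4·9=36. Service cost 207.
{Irby, Wirral}: service cost 231
{Upton, Wirral}: service cost 232
Among all 3 size-2 choices, {Upton, Irby} is lowest.

Choose Upton and Irby; total service cost 207.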